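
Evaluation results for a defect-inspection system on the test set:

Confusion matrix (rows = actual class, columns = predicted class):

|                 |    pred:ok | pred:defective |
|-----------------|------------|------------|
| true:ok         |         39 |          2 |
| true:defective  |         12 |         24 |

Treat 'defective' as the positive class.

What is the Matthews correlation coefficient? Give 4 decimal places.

MCC = (TP·TN − FP·FN) / √((TP+FP)(TP+FN)(TN+FP)(TN+FN))
Numerator = 24·39 − 2·12 = 912
Denominator = √(26·36·41·51) = √1957176 = 1398.9911
MCC = 912 / 1398.9911 = 0.6519

0.6519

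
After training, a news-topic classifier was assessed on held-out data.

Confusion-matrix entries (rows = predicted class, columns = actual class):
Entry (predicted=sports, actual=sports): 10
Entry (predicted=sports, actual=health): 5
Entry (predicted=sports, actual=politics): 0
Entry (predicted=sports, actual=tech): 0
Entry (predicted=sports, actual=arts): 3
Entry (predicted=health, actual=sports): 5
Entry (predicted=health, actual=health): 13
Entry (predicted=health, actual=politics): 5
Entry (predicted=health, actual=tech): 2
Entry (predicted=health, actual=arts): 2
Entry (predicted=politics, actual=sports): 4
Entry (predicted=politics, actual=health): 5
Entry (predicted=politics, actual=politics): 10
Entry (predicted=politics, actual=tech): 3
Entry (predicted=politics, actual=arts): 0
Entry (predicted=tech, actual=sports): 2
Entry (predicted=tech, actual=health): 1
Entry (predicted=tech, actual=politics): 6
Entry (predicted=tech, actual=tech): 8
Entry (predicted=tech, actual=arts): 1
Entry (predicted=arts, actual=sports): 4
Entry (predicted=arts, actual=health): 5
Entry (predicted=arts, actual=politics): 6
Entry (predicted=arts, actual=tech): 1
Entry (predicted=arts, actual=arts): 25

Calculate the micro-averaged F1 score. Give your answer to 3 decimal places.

0.524

Micro-averaging pools counts across classes: ΣTP=66, ΣFP=60, ΣFN=60.
Micro-F1 score = 2·TP/(2·TP+FP+FN) on pooled counts = 0.524 (equals overall accuracy in single-label multiclass).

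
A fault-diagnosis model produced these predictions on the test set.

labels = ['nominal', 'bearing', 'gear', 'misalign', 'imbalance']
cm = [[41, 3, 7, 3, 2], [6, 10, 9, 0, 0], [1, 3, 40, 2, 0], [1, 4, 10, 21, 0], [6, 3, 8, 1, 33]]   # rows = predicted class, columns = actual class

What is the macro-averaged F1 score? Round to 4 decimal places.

Per-class F1 score (2·TP/(2·TP+FP+FN)):
  nominal: TP=41, FP=3+7+3+2=15, FN=6+1+1+6=14 → 82/111 = 0.73874
  bearing: TP=10, FP=6+9+0+0=15, FN=3+3+4+3=13 → 20/48 = 0.41667
  gear: TP=40, FP=1+3+2+0=6, FN=7+9+10+8=34 → 80/120 = 0.66667
  misalign: TP=21, FP=1+4+10+0=15, FN=3+0+2+1=6 → 42/63 = 0.66667
  imbalance: TP=33, FP=6+3+8+1=18, FN=2+0+0+0=2 → 66/86 = 0.76744
Macro-F1 score = mean = (0.73874 + 0.41667 + 0.66667 + 0.66667 + 0.76744) / 5 = 0.6512

0.6512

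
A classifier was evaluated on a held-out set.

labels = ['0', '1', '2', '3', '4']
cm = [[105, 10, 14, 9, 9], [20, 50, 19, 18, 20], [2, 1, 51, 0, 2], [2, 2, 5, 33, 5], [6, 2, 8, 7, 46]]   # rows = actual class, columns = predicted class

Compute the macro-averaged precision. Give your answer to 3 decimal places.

0.625

Per-class precision (TP/(TP+FP)):
  0: TP=105, FP=20+2+2+6=30 → 105/135 = 0.7778
  1: TP=50, FP=10+1+2+2=15 → 50/65 = 0.7692
  2: TP=51, FP=14+19+5+8=46 → 51/97 = 0.5258
  3: TP=33, FP=9+18+0+7=34 → 33/67 = 0.4925
  4: TP=46, FP=9+20+2+5=36 → 46/82 = 0.5610
Macro-precision = mean = (0.7778 + 0.7692 + 0.5258 + 0.4925 + 0.5610) / 5 = 0.625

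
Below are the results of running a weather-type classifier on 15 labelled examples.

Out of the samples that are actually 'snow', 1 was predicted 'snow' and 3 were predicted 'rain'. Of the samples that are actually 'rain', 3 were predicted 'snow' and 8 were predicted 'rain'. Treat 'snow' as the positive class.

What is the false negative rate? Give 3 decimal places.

0.750

FNR = FN/(FN+TP) = 3/(3+1) = 0.750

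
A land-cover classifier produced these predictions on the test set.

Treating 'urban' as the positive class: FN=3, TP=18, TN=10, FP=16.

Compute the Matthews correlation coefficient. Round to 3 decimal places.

MCC = (TP·TN − FP·FN) / √((TP+FP)(TP+FN)(TN+FP)(TN+FN))
Numerator = 18·10 − 16·3 = 132
Denominator = √(34·21·26·13) = √241332 = 491.2555
MCC = 132 / 491.2555 = 0.269

0.269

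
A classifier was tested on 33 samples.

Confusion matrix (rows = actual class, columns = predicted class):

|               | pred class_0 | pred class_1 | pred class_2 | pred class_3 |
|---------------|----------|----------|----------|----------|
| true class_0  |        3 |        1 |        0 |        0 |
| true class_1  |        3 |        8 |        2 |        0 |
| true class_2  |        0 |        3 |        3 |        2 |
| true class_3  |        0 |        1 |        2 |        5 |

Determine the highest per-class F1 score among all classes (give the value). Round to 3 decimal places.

0.667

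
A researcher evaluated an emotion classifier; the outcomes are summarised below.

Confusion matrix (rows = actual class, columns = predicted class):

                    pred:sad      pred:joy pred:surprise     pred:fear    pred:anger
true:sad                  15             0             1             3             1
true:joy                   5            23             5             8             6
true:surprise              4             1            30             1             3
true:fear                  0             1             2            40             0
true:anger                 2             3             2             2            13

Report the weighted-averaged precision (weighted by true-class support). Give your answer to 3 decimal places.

Per-class precision (TP/(TP+FP)):
  sad: TP=15, FP=5+4+0+2=11 → 15/26 = 0.5769
  joy: TP=23, FP=0+1+1+3=5 → 23/28 = 0.8214
  surprise: TP=30, FP=1+5+2+2=10 → 30/40 = 0.7500
  fear: TP=40, FP=3+8+1+2=14 → 40/54 = 0.7407
  anger: TP=13, FP=1+6+3+0=10 → 13/23 = 0.5652
Weighted-precision = Σ (supportᵢ/N)·precisionᵢ with N=171: (20/171)·0.5769 + (47/171)·0.8214 + (39/171)·0.7500 + (43/171)·0.7407 + (22/171)·0.5652 = 0.723

0.723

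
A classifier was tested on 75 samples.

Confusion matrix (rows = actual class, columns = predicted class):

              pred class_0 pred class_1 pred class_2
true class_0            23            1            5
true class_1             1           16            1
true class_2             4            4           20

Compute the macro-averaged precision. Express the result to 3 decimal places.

Per-class precision (TP/(TP+FP)):
  class_0: TP=23, FP=1+4=5 → 23/28 = 0.8214
  class_1: TP=16, FP=1+4=5 → 16/21 = 0.7619
  class_2: TP=20, FP=5+1=6 → 20/26 = 0.7692
Macro-precision = mean = (0.8214 + 0.7619 + 0.7692) / 3 = 0.784

0.784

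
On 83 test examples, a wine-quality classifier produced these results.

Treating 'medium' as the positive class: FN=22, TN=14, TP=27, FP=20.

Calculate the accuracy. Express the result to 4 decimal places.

0.4940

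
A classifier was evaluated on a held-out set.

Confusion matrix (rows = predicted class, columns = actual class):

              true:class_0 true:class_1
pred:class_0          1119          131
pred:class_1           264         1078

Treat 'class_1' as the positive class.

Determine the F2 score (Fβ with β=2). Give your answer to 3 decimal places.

Fβ = (1+β²)·TP / ((1+β²)·TP + β²·FN + FP), with β²=4
= 5·1078 / (5·1078 + 4·131 + 264) = 0.872

0.872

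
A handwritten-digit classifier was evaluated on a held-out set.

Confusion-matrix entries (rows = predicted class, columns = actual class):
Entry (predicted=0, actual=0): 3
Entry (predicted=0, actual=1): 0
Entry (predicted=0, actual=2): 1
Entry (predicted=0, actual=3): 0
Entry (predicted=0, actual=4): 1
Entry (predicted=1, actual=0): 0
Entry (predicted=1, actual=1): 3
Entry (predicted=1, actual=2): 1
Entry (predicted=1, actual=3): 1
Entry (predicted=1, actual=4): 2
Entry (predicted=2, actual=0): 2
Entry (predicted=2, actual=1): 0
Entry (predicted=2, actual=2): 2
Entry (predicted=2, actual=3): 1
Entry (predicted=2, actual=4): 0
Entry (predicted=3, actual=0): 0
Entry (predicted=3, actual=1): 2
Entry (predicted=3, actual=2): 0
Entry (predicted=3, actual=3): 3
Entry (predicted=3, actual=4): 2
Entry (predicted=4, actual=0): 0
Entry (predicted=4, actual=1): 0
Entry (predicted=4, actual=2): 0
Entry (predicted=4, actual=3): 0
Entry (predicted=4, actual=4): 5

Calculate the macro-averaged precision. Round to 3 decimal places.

0.571

Per-class precision (TP/(TP+FP)):
  0: TP=3, FP=0+1+0+1=2 → 3/5 = 0.6000
  1: TP=3, FP=0+1+1+2=4 → 3/7 = 0.4286
  2: TP=2, FP=2+0+1+0=3 → 2/5 = 0.4000
  3: TP=3, FP=0+2+0+2=4 → 3/7 = 0.4286
  4: TP=5, FP=0+0+0+0=0 → 5/5 = 1.0000
Macro-precision = mean = (0.6000 + 0.4286 + 0.4000 + 0.4286 + 1.0000) / 5 = 0.571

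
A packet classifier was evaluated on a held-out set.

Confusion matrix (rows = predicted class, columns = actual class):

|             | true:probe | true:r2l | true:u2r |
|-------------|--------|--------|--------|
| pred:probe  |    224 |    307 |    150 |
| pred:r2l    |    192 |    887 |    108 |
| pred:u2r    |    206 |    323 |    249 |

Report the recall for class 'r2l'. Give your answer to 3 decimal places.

recall = TP/(TP+FN).
r2l: TP=887, FN=307+323=630 → 887/1517 = 0.5847

0.585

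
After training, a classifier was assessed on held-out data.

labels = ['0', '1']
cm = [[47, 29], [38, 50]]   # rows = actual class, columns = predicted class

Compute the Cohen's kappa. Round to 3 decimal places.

0.185

Observed agreement pₒ = trace/N = 97/164 = 0.5915
Expected agreement pₑ = Σ (rowᵢ·colᵢ)/N² = (76·85 + 88·79)/164² = 0.4987
κ = (pₒ − pₑ)/(1 − pₑ) = (0.5915 − 0.4987)/(1 − 0.4987) = 0.185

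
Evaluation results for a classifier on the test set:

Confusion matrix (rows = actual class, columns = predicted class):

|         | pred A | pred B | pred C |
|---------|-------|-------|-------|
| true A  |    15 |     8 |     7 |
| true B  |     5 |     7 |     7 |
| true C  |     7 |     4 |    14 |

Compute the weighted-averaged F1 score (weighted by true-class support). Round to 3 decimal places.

0.486

Per-class F1 score (2·TP/(2·TP+FP+FN)):
  A: TP=15, FP=5+7=12, FN=8+7=15 → 30/57 = 0.5263
  B: TP=7, FP=8+4=12, FN=5+7=12 → 14/38 = 0.3684
  C: TP=14, FP=7+7=14, FN=7+4=11 → 28/53 = 0.5283
Weighted-F1 score = Σ (supportᵢ/N)·F1 scoreᵢ with N=74: (30/74)·0.5263 + (19/74)·0.3684 + (25/74)·0.5283 = 0.486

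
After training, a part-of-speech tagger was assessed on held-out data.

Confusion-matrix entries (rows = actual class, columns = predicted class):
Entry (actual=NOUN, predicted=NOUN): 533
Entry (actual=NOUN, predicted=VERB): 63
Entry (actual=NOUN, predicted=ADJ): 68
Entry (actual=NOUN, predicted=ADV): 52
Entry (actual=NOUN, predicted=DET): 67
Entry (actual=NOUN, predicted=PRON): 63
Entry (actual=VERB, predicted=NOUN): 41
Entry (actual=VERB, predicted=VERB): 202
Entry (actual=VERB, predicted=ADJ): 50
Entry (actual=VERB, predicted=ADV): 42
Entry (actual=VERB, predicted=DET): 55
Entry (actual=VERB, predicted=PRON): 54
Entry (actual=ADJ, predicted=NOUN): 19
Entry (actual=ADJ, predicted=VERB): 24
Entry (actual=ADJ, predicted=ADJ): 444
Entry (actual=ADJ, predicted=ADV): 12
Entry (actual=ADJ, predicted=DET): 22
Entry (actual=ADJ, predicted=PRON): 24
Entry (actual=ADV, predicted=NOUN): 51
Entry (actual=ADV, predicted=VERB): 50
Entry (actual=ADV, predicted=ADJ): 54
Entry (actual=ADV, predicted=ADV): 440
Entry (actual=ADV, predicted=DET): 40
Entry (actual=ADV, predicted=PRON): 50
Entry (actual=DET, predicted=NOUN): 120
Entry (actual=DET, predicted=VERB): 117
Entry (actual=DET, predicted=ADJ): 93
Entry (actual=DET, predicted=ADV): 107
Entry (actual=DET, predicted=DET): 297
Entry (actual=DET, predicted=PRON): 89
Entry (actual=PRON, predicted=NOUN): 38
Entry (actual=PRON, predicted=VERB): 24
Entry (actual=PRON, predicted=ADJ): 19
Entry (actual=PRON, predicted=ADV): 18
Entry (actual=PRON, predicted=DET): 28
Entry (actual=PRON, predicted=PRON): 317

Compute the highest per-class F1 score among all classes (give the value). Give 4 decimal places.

Per-class F1 score (2·TP/(2·TP+FP+FN)):
  NOUN: TP=533, FP=41+19+51+120+38=269, FN=63+68+52+67+63=313 → 1066/1648 = 0.64684
  VERB: TP=202, FP=63+24+50+117+24=278, FN=41+50+42+55+54=242 → 404/924 = 0.43723
  ADJ: TP=444, FP=68+50+54+93+19=284, FN=19+24+12+22+24=101 → 888/1273 = 0.69756
  ADV: TP=440, FP=52+42+12+107+18=231, FN=51+50+54+40+50=245 → 880/1356 = 0.64897
  DET: TP=297, FP=67+55+22+40+28=212, FN=120+117+93+107+89=526 → 594/1332 = 0.44595
  PRON: TP=317, FP=63+54+24+50+89=280, FN=38+24+19+18+28=127 → 634/1041 = 0.60903
Highest is class 'ADJ' with F1 score = 0.6976.

0.6976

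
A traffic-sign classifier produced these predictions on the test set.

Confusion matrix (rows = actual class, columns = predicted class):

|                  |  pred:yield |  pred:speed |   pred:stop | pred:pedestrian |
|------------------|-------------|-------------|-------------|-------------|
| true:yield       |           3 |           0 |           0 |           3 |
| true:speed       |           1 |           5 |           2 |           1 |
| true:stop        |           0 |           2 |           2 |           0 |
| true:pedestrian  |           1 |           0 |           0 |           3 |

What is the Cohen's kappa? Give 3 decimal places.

Observed agreement pₒ = trace/N = 13/23 = 0.5652
Expected agreement pₑ = Σ (rowᵢ·colᵢ)/N² = (6·5 + 9·7 + 4·4 + 4·7)/23² = 0.2590
κ = (pₒ − pₑ)/(1 − pₑ) = (0.5652 − 0.2590)/(1 − 0.2590) = 0.413

0.413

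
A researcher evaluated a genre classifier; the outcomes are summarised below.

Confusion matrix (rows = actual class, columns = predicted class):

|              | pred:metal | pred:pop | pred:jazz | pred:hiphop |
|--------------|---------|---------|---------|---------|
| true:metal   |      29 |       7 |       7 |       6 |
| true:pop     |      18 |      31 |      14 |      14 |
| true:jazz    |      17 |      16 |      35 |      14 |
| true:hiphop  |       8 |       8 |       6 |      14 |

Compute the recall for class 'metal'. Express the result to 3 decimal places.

0.592

One-vs-rest for 'metal': TP = diagonal; FP = other classes predicted 'metal'; FN = 'metal' predicted as other.
recall = TP/(TP+FN).
metal: TP=29, FN=7+7+6=20 → 29/49 = 0.5918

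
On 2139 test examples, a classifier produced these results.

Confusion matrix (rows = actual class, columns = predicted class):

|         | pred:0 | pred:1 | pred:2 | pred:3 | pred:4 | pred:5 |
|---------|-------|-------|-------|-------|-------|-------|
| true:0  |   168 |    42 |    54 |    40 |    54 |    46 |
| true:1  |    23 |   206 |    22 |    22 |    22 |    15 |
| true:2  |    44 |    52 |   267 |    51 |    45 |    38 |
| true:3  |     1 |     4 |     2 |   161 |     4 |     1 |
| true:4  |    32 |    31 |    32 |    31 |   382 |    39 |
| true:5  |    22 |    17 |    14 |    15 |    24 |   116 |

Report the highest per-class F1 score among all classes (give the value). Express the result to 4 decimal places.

0.7087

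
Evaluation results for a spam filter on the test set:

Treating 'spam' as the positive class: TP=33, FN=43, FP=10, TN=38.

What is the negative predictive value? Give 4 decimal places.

0.4691

NPV = TN/(TN+FN) = 38/(38+43) = 0.4691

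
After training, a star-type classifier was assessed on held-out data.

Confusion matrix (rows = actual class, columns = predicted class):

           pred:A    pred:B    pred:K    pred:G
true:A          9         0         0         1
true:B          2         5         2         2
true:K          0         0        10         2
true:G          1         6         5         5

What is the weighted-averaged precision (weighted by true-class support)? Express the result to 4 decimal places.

0.5612

Per-class precision (TP/(TP+FP)):
  A: TP=9, FP=2+0+1=3 → 9/12 = 0.75000
  B: TP=5, FP=0+0+6=6 → 5/11 = 0.45455
  K: TP=10, FP=0+2+5=7 → 10/17 = 0.58824
  G: TP=5, FP=1+2+2=5 → 5/10 = 0.50000
Weighted-precision = Σ (supportᵢ/N)·precisionᵢ with N=50: (10/50)·0.75000 + (11/50)·0.45455 + (12/50)·0.58824 + (17/50)·0.50000 = 0.5612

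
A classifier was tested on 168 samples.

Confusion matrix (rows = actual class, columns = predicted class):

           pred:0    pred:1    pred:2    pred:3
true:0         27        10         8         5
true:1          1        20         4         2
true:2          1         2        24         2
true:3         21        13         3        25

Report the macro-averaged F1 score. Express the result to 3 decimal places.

Per-class F1 score (2·TP/(2·TP+FP+FN)):
  0: TP=27, FP=1+1+21=23, FN=10+8+5=23 → 54/100 = 0.5400
  1: TP=20, FP=10+2+13=25, FN=1+4+2=7 → 40/72 = 0.5556
  2: TP=24, FP=8+4+3=15, FN=1+2+2=5 → 48/68 = 0.7059
  3: TP=25, FP=5+2+2=9, FN=21+13+3=37 → 50/96 = 0.5208
Macro-F1 score = mean = (0.5400 + 0.5556 + 0.7059 + 0.5208) / 4 = 0.581

0.581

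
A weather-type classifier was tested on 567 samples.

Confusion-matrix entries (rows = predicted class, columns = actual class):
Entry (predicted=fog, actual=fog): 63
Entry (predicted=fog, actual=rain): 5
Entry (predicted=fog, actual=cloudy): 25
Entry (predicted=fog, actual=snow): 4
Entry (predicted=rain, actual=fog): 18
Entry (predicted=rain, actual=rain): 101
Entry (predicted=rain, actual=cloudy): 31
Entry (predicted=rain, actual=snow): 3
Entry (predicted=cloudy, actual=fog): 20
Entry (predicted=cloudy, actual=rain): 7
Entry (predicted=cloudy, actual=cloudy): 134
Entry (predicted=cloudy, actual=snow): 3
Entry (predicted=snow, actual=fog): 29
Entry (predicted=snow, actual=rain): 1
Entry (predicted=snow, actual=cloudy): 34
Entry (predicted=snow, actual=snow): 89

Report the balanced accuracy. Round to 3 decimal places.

0.717

Balanced accuracy = mean of per-class recall.
  fog: recall = 63/130 = 0.4846
  rain: recall = 101/114 = 0.8860
  cloudy: recall = 134/224 = 0.5982
  snow: recall = 89/99 = 0.8990
Mean = (0.4846 + 0.8860 + 0.5982 + 0.8990) / 4 = 0.717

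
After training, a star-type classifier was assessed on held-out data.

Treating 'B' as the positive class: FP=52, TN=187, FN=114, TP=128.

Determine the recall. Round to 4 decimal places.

0.5289

Recall = TP/(TP+FN) = 128/(128+114) = 128/242 = 0.5289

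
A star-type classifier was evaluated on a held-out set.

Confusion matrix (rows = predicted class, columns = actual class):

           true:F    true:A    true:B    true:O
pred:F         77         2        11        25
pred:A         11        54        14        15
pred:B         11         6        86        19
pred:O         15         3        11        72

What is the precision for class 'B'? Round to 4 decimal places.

Treat 'B' as positive and all other classes as negative.
precision = TP/(TP+FP).
B: TP=86, FP=11+6+19=36 → 86/122 = 0.70492

0.7049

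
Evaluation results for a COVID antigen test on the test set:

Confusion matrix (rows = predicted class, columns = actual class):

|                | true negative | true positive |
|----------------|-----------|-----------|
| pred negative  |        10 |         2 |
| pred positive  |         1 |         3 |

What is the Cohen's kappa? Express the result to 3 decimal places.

Observed agreement pₒ = trace/N = 13/16 = 0.8125
Expected agreement pₑ = Σ (rowᵢ·colᵢ)/N² = (11·12 + 5·4)/16² = 0.5938
κ = (pₒ − pₑ)/(1 − pₑ) = (0.8125 − 0.5938)/(1 − 0.5938) = 0.538

0.538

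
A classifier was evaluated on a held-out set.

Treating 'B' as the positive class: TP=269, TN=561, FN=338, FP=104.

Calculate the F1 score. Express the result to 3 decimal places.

Precision = TP/(TP+FP) = 269/373 = 0.7212
Recall = TP/(TP+FN) = 269/607 = 0.4432
F1 = 2·TP/(2·TP+FP+FN) = 538/980 = 0.549

0.549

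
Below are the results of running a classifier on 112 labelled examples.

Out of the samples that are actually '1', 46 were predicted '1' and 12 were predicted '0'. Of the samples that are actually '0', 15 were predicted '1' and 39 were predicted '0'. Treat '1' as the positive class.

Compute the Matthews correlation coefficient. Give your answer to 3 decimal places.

MCC = (TP·TN − FP·FN) / √((TP+FP)(TP+FN)(TN+FP)(TN+FN))
Numerator = 46·39 − 15·12 = 1614
Denominator = √(61·58·54·51) = √9743652 = 3121.4823
MCC = 1614 / 3121.4823 = 0.517

0.517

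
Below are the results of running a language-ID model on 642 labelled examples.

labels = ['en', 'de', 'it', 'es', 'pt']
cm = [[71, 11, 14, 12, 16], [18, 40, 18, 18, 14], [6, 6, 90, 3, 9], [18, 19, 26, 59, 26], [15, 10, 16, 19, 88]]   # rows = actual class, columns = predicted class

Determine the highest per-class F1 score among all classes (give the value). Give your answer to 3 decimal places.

Per-class F1 score (2·TP/(2·TP+FP+FN)):
  en: TP=71, FP=18+6+18+15=57, FN=11+14+12+16=53 → 142/252 = 0.5635
  de: TP=40, FP=11+6+19+10=46, FN=18+18+18+14=68 → 80/194 = 0.4124
  it: TP=90, FP=14+18+26+16=74, FN=6+6+3+9=24 → 180/278 = 0.6475
  es: TP=59, FP=12+18+3+19=52, FN=18+19+26+26=89 → 118/259 = 0.4556
  pt: TP=88, FP=16+14+9+26=65, FN=15+10+16+19=60 → 176/301 = 0.5847
Highest is class 'it' with F1 score = 0.647.

0.647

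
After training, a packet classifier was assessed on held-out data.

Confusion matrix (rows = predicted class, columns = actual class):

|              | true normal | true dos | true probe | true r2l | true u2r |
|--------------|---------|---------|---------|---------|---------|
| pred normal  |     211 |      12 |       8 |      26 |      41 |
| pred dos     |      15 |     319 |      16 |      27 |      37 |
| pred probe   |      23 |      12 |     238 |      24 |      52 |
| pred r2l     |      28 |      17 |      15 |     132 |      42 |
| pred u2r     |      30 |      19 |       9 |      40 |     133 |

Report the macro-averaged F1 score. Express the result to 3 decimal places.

0.659

Per-class F1 score (2·TP/(2·TP+FP+FN)):
  normal: TP=211, FP=12+8+26+41=87, FN=15+23+28+30=96 → 422/605 = 0.6975
  dos: TP=319, FP=15+16+27+37=95, FN=12+12+17+19=60 → 638/793 = 0.8045
  probe: TP=238, FP=23+12+24+52=111, FN=8+16+15+9=48 → 476/635 = 0.7496
  r2l: TP=132, FP=28+17+15+42=102, FN=26+27+24+40=117 → 264/483 = 0.5466
  u2r: TP=133, FP=30+19+9+40=98, FN=41+37+52+42=172 → 266/536 = 0.4963
Macro-F1 score = mean = (0.6975 + 0.8045 + 0.7496 + 0.5466 + 0.4963) / 5 = 0.659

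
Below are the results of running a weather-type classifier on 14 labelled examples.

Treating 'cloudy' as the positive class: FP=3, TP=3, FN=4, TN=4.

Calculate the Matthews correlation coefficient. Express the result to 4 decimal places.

0.0000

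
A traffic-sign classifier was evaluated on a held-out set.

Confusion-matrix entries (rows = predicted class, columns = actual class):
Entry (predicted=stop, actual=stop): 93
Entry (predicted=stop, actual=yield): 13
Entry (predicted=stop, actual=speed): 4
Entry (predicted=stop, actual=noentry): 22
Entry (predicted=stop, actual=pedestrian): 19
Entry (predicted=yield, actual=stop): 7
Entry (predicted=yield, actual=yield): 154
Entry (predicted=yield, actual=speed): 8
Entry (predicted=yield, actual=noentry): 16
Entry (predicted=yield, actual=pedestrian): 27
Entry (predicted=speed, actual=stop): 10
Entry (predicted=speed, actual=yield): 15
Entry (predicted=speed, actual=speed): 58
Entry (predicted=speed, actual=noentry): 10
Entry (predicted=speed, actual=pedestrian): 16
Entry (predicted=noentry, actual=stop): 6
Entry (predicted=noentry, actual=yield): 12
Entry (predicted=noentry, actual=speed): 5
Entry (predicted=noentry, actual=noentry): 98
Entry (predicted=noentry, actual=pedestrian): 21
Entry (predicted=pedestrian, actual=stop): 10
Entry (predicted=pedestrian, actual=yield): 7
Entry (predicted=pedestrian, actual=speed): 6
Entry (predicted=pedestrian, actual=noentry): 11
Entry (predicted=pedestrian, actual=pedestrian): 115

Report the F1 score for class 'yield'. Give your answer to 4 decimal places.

One-vs-rest for 'yield': TP = diagonal; FP = other classes predicted 'yield'; FN = 'yield' predicted as other.
F1 score = 2·TP/(2·TP+FP+FN).
yield: TP=154, FP=7+8+16+27=58, FN=13+15+12+7=47 → 308/413 = 0.74576

0.7458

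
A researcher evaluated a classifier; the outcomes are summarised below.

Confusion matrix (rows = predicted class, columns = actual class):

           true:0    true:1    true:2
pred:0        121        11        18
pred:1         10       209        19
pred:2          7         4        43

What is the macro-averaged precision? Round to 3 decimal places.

0.827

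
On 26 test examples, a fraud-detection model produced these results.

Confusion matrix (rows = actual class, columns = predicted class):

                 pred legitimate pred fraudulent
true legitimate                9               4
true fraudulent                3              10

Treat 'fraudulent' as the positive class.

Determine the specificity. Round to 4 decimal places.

0.6923

Specificity = TN/(TN+FP) = 9/(9+4) = 0.6923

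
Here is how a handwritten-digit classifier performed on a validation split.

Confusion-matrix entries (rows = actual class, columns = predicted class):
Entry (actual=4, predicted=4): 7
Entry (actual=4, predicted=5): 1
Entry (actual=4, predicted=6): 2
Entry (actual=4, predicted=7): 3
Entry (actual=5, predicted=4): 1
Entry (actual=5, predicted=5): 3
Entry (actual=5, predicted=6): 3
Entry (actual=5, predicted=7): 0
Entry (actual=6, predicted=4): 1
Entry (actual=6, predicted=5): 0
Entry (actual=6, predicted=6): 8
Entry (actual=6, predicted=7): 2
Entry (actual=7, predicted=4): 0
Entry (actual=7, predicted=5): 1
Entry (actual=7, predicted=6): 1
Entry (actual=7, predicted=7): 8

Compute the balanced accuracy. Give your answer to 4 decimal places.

Balanced accuracy = mean of per-class recall.
  4: recall = 7/13 = 0.53846
  5: recall = 3/7 = 0.42857
  6: recall = 8/11 = 0.72727
  7: recall = 8/10 = 0.80000
Mean = (0.53846 + 0.42857 + 0.72727 + 0.80000) / 4 = 0.6236

0.6236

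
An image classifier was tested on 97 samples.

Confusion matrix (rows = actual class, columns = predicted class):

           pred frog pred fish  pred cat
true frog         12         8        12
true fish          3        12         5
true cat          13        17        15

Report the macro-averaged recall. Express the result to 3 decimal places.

0.436

Per-class recall (TP/(TP+FN)):
  frog: TP=12, FN=8+12=20 → 12/32 = 0.3750
  fish: TP=12, FN=3+5=8 → 12/20 = 0.6000
  cat: TP=15, FN=13+17=30 → 15/45 = 0.3333
Macro-recall = mean = (0.3750 + 0.6000 + 0.3333) / 3 = 0.436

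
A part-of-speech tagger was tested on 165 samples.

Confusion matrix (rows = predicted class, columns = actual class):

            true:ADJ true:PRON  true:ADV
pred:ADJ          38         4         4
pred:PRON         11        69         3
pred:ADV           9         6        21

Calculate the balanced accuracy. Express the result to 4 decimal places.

Balanced accuracy = mean of per-class recall.
  ADJ: recall = 38/58 = 0.65517
  PRON: recall = 69/79 = 0.87342
  ADV: recall = 21/28 = 0.75000
Mean = (0.65517 + 0.87342 + 0.75000) / 3 = 0.7595

0.7595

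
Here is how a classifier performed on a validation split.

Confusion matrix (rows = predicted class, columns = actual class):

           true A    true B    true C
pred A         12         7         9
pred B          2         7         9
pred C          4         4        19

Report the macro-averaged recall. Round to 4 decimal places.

0.5230

Per-class recall (TP/(TP+FN)):
  A: TP=12, FN=2+4=6 → 12/18 = 0.66667
  B: TP=7, FN=7+4=11 → 7/18 = 0.38889
  C: TP=19, FN=9+9=18 → 19/37 = 0.51351
Macro-recall = mean = (0.66667 + 0.38889 + 0.51351) / 3 = 0.5230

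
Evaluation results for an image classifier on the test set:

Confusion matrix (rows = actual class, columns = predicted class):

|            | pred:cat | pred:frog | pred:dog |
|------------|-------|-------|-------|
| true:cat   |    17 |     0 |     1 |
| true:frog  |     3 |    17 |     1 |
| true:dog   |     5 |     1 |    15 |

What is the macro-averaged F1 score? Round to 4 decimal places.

Per-class F1 score (2·TP/(2·TP+FP+FN)):
  cat: TP=17, FP=3+5=8, FN=0+1=1 → 34/43 = 0.79070
  frog: TP=17, FP=0+1=1, FN=3+1=4 → 34/39 = 0.87179
  dog: TP=15, FP=1+1=2, FN=5+1=6 → 30/38 = 0.78947
Macro-F1 score = mean = (0.79070 + 0.87179 + 0.78947) / 3 = 0.8173

0.8173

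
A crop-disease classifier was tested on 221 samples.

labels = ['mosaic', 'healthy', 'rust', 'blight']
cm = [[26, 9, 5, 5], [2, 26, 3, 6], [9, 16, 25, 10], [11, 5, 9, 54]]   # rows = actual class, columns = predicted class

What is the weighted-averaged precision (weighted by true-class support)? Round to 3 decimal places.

0.607

Per-class precision (TP/(TP+FP)):
  mosaic: TP=26, FP=2+9+11=22 → 26/48 = 0.5417
  healthy: TP=26, FP=9+16+5=30 → 26/56 = 0.4643
  rust: TP=25, FP=5+3+9=17 → 25/42 = 0.5952
  blight: TP=54, FP=5+6+10=21 → 54/75 = 0.7200
Weighted-precision = Σ (supportᵢ/N)·precisionᵢ with N=221: (45/221)·0.5417 + (37/221)·0.4643 + (60/221)·0.5952 + (79/221)·0.7200 = 0.607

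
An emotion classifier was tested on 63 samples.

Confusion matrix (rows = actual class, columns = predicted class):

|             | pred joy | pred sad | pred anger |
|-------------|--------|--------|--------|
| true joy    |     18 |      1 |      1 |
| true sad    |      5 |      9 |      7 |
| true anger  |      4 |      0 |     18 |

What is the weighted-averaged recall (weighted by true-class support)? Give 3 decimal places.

Per-class recall (TP/(TP+FN)):
  joy: TP=18, FN=1+1=2 → 18/20 = 0.9000
  sad: TP=9, FN=5+7=12 → 9/21 = 0.4286
  anger: TP=18, FN=4+0=4 → 18/22 = 0.8182
Weighted-recall = Σ (supportᵢ/N)·recallᵢ with N=63: (20/63)·0.9000 + (21/63)·0.4286 + (22/63)·0.8182 = 0.714

0.714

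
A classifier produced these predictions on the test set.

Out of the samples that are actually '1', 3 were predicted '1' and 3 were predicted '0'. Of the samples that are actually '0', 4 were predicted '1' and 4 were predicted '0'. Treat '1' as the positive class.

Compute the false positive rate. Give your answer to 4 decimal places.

0.5000

FPR = FP/(FP+TN) = 4/(4+4) = 0.5000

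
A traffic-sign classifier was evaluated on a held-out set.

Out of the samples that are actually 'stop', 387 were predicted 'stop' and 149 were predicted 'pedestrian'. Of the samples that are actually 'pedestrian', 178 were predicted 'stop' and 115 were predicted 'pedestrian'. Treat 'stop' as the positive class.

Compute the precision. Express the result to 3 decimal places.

Precision = TP/(TP+FP) = 387/(387+178) = 387/565 = 0.685

0.685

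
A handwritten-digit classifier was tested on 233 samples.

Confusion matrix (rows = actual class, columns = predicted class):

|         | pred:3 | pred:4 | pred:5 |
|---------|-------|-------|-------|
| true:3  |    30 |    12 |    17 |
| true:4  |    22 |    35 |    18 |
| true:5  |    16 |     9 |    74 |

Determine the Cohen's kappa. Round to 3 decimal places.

0.379

Observed agreement pₒ = trace/N = 139/233 = 0.5966
Expected agreement pₑ = Σ (rowᵢ·colᵢ)/N² = (59·68 + 75·56 + 99·109)/233² = 0.3500
κ = (pₒ − pₑ)/(1 − pₑ) = (0.5966 − 0.3500)/(1 − 0.3500) = 0.379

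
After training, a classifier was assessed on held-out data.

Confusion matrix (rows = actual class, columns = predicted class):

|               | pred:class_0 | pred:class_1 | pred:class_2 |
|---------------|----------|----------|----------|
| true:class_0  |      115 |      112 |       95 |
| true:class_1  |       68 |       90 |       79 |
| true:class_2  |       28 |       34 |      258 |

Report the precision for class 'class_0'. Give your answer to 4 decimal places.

0.5450

One-vs-rest for 'class_0': TP = diagonal; FP = other classes predicted 'class_0'; FN = 'class_0' predicted as other.
precision = TP/(TP+FP).
class_0: TP=115, FP=68+28=96 → 115/211 = 0.54502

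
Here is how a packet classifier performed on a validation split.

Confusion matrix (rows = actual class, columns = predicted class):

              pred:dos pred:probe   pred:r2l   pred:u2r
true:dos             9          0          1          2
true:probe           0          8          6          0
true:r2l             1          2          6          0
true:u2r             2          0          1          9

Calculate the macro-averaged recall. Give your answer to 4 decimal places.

0.6845

Per-class recall (TP/(TP+FN)):
  dos: TP=9, FN=0+1+2=3 → 9/12 = 0.75000
  probe: TP=8, FN=0+6+0=6 → 8/14 = 0.57143
  r2l: TP=6, FN=1+2+0=3 → 6/9 = 0.66667
  u2r: TP=9, FN=2+0+1=3 → 9/12 = 0.75000
Macro-recall = mean = (0.75000 + 0.57143 + 0.66667 + 0.75000) / 4 = 0.6845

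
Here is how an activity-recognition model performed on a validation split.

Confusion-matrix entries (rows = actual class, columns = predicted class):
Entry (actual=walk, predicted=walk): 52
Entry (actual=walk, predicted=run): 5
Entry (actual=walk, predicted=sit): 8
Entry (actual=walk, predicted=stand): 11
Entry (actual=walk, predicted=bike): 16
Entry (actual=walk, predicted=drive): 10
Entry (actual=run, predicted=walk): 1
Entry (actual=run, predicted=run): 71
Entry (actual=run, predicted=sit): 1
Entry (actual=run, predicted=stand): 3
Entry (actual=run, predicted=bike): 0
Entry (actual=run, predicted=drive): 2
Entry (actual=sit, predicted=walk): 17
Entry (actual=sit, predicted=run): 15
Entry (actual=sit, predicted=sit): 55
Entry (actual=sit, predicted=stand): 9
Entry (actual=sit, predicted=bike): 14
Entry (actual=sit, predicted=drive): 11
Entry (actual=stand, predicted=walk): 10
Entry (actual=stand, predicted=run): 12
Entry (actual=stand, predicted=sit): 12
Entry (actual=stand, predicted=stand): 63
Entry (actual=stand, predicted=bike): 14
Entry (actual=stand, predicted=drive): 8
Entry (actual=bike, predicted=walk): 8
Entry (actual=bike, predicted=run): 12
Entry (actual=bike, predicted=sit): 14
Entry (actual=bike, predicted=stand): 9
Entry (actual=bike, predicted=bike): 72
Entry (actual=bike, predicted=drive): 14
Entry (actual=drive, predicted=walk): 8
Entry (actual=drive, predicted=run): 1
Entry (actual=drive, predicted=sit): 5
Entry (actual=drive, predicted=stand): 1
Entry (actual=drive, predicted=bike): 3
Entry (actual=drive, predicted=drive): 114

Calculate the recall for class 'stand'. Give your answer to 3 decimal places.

0.529

Take TP from the diagonal, FP from the rest of the 'stand' prediction marginal, FN from the rest of the 'stand' actual marginal.
recall = TP/(TP+FN).
stand: TP=63, FN=10+12+12+14+8=56 → 63/119 = 0.5294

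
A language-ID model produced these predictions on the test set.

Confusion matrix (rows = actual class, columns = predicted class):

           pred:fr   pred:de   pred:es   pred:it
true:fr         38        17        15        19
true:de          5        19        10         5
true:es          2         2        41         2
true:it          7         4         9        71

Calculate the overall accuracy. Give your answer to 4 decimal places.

Accuracy = trace / total = (38+19+41+71=169) / 266 = 169/266 = 0.6353

0.6353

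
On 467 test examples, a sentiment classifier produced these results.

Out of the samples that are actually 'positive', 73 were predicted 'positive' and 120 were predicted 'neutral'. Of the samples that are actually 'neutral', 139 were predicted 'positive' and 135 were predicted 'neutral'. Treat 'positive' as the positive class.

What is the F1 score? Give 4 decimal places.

Precision = TP/(TP+FP) = 73/212 = 0.3443
Recall = TP/(TP+FN) = 73/193 = 0.3782
F1 = 2·TP/(2·TP+FP+FN) = 146/405 = 0.3605

0.3605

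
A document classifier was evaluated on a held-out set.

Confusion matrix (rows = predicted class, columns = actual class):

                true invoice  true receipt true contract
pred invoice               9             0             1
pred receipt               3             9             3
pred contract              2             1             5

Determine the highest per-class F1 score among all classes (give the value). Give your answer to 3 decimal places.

Per-class F1 score (2·TP/(2·TP+FP+FN)):
  invoice: TP=9, FP=0+1=1, FN=3+2=5 → 18/24 = 0.7500
  receipt: TP=9, FP=3+3=6, FN=0+1=1 → 18/25 = 0.7200
  contract: TP=5, FP=2+1=3, FN=1+3=4 → 10/17 = 0.5882
Highest is class 'invoice' with F1 score = 0.750.

0.750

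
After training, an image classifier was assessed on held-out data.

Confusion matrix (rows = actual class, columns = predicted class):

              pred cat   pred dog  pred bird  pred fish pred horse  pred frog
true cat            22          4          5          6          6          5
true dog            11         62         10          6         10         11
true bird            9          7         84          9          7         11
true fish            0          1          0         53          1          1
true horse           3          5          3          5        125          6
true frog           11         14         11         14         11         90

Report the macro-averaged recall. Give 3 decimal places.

0.679

Per-class recall (TP/(TP+FN)):
  cat: TP=22, FN=4+5+6+6+5=26 → 22/48 = 0.4583
  dog: TP=62, FN=11+10+6+10+11=48 → 62/110 = 0.5636
  bird: TP=84, FN=9+7+9+7+11=43 → 84/127 = 0.6614
  fish: TP=53, FN=0+1+0+1+1=3 → 53/56 = 0.9464
  horse: TP=125, FN=3+5+3+5+6=22 → 125/147 = 0.8503
  frog: TP=90, FN=11+14+11+14+11=61 → 90/151 = 0.5960
Macro-recall = mean = (0.4583 + 0.5636 + 0.6614 + 0.9464 + 0.8503 + 0.5960) / 6 = 0.679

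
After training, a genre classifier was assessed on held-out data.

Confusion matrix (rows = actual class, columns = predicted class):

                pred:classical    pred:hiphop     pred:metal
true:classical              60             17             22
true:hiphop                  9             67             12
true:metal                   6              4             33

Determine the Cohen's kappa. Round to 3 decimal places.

Observed agreement pₒ = trace/N = 160/230 = 0.6957
Expected agreement pₑ = Σ (rowᵢ·colᵢ)/N² = (99·75 + 88·88 + 43·67)/230² = 0.3412
κ = (pₒ − pₑ)/(1 − pₑ) = (0.6957 − 0.3412)/(1 − 0.3412) = 0.538

0.538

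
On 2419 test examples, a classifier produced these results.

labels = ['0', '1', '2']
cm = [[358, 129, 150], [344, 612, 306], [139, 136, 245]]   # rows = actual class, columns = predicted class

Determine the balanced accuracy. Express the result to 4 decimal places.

0.5060

Balanced accuracy = mean of per-class recall.
  0: recall = 358/637 = 0.56201
  1: recall = 612/1262 = 0.48494
  2: recall = 245/520 = 0.47115
Mean = (0.56201 + 0.48494 + 0.47115) / 3 = 0.5060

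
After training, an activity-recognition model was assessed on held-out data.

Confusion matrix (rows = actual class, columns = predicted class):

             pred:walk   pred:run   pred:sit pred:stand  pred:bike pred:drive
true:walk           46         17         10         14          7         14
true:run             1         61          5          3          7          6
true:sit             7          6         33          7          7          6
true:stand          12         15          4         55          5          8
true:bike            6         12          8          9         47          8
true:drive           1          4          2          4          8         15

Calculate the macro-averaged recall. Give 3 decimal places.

Per-class recall (TP/(TP+FN)):
  walk: TP=46, FN=17+10+14+7+14=62 → 46/108 = 0.4259
  run: TP=61, FN=1+5+3+7+6=22 → 61/83 = 0.7349
  sit: TP=33, FN=7+6+7+7+6=33 → 33/66 = 0.5000
  stand: TP=55, FN=12+15+4+5+8=44 → 55/99 = 0.5556
  bike: TP=47, FN=6+12+8+9+8=43 → 47/90 = 0.5222
  drive: TP=15, FN=1+4+2+4+8=19 → 15/34 = 0.4412
Macro-recall = mean = (0.4259 + 0.7349 + 0.5000 + 0.5556 + 0.5222 + 0.4412) / 6 = 0.530

0.530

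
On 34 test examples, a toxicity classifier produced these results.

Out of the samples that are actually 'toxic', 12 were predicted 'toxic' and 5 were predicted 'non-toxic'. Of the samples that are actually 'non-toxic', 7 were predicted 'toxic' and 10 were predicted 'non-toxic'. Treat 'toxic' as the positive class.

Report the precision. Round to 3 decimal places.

0.632

Precision = TP/(TP+FP) = 12/(12+7) = 12/19 = 0.632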